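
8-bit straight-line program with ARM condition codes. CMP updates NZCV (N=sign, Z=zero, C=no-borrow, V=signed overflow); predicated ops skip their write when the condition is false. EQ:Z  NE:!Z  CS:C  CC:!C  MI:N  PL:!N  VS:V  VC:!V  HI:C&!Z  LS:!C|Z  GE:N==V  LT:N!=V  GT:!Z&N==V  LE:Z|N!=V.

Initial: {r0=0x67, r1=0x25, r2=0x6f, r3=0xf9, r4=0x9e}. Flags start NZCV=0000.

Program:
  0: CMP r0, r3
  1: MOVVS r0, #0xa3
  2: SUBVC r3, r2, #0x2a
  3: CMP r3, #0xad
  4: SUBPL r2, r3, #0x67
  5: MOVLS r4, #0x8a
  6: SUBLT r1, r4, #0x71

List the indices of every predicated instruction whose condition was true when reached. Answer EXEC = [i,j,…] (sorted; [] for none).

EXEC = [2,5]

0: ✓ CMP  NZCV=0000
1: · MOVVS
2: ✓ SUBVC  r3←0x45
3: ✓ CMP  NZCV=1001
4: · SUBPL
5: ✓ MOVLS  r4←0x8a
6: · SUBLT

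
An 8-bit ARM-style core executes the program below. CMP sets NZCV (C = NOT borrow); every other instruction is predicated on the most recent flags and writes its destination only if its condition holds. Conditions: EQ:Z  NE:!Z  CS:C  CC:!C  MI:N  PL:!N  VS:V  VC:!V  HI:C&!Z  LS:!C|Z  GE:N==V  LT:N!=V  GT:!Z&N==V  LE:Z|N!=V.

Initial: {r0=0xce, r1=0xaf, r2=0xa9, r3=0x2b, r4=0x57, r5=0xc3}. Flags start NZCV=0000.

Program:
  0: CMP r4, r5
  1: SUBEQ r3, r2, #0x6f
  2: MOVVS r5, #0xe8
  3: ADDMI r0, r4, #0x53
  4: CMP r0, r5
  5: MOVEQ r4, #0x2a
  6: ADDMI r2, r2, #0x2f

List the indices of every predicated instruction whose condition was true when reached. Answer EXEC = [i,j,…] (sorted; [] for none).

EXEC = [2,3,6]

0: ✓ CMP  NZCV=1001
1: · SUBEQ
2: ✓ MOVVS  r5←0xe8
3: ✓ ADDMI  r0←0xaa
4: ✓ CMP  NZCV=1000
5: · MOVEQ
6: ✓ ADDMI  r2←0xd8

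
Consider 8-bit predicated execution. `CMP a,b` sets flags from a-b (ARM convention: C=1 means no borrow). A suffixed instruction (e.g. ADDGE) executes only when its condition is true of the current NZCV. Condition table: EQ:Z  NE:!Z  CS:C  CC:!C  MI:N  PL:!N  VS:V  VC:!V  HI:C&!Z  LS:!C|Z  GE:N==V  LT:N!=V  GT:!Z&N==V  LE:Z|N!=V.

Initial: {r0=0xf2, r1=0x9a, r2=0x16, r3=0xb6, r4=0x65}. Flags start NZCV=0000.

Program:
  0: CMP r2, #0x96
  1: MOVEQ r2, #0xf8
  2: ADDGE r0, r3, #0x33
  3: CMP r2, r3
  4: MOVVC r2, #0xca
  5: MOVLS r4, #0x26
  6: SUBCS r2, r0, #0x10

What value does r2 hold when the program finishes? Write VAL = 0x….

0: ✓ CMP  NZCV=1001
1: · MOVEQ
2: ✓ ADDGE  r0←0xe9
3: ✓ CMP  NZCV=0000
4: ✓ MOVVC  r2←0xca
5: ✓ MOVLS  r4←0x26
6: · SUBCS

VAL = 0xca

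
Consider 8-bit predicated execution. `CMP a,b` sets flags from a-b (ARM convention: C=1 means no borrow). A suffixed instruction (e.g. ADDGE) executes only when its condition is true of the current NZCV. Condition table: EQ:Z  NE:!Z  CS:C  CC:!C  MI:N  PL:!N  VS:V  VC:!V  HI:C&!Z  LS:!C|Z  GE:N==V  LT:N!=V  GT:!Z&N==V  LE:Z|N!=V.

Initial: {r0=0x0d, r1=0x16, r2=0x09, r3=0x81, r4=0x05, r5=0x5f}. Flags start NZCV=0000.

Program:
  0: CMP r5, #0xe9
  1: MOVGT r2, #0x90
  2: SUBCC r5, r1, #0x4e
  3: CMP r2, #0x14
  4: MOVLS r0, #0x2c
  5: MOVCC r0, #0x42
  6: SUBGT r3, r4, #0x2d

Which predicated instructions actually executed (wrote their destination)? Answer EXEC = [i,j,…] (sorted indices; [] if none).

EXEC = [1,2]

0: ✓ CMP  NZCV=0000
1: ✓ MOVGT  r2←0x90
2: ✓ SUBCC  r5←0xc8
3: ✓ CMP  NZCV=0011
4: · MOVLS
5: · MOVCC
6: · SUBGT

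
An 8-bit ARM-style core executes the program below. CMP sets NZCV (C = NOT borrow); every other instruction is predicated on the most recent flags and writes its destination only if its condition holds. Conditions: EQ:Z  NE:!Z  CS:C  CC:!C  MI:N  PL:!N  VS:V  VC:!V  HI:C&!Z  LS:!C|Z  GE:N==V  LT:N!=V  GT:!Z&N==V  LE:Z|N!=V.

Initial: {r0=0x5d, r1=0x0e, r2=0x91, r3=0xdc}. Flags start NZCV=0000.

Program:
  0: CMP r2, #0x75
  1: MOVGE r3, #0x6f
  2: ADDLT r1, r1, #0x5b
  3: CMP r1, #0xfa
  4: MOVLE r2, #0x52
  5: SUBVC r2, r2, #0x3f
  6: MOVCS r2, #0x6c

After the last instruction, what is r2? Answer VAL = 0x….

VAL = 0x52

0: ✓ CMP  NZCV=0011
1: · MOVGE
2: ✓ ADDLT  r1←0x69
3: ✓ CMP  NZCV=0000
4: · MOVLE
5: ✓ SUBVC  r2←0x52
6: · MOVCS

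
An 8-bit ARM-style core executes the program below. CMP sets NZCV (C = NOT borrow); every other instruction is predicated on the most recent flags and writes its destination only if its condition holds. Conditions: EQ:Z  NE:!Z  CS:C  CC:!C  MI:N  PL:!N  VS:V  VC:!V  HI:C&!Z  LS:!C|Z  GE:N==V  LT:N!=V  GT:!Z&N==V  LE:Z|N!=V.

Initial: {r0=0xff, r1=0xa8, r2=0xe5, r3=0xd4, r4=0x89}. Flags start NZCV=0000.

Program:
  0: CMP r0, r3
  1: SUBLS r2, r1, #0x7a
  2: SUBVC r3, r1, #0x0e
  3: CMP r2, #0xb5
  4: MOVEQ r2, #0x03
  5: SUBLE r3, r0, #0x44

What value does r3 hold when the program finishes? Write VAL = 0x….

VAL = 0x9a

0: ✓ CMP  NZCV=0010
1: · SUBLS
2: ✓ SUBVC  r3←0x9a
3: ✓ CMP  NZCV=0010
4: · MOVEQ
5: · SUBLE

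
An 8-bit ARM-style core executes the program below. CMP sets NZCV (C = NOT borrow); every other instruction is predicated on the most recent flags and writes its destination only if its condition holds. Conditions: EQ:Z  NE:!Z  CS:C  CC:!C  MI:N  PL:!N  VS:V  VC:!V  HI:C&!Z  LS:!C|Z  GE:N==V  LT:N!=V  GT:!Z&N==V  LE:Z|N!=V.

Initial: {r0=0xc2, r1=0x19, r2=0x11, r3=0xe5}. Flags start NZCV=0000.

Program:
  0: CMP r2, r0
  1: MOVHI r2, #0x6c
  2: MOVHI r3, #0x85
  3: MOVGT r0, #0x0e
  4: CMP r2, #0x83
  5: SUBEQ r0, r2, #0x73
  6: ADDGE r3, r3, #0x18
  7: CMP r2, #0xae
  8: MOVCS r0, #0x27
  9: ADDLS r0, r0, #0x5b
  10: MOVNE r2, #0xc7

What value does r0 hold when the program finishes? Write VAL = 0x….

VAL = 0x69

[0] flags=0000 → (cmp)
[1] flags=0000 HI?F → skip
[2] flags=0000 HI?F → skip
[3] flags=0000 GT?T → r0=0x0e
[4] flags=1001 → (cmp)
[5] flags=1001 EQ?F → skip
[6] flags=1001 GE?T → r3=0xfd
[7] flags=0000 → (cmp)
[8] flags=0000 CS?F → skip
[9] flags=0000 LS?T → r0=0x69
[10] flags=0000 NE?T → r2=0xc7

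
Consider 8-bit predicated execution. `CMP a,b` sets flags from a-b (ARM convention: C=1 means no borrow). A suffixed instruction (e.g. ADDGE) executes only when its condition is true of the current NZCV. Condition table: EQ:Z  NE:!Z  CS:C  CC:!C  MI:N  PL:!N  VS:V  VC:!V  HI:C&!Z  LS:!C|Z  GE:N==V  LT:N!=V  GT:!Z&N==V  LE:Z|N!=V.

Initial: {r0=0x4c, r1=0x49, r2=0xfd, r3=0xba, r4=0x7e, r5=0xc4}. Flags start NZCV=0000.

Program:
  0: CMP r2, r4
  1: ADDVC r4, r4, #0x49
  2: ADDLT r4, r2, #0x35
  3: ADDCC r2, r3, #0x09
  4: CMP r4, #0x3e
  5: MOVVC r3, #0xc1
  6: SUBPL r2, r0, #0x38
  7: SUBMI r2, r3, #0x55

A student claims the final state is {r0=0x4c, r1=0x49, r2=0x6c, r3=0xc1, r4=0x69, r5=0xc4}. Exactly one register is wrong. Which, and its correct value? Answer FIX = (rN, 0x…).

0: ✓ CMP  NZCV=0011
1: · ADDVC
2: ✓ ADDLT  r4←0x32
3: · ADDCC
4: ✓ CMP  NZCV=1000
5: ✓ MOVVC  r3←0xc1
6: · SUBPL
7: ✓ SUBMI  r2←0x6c

FIX = (r4, 0x32)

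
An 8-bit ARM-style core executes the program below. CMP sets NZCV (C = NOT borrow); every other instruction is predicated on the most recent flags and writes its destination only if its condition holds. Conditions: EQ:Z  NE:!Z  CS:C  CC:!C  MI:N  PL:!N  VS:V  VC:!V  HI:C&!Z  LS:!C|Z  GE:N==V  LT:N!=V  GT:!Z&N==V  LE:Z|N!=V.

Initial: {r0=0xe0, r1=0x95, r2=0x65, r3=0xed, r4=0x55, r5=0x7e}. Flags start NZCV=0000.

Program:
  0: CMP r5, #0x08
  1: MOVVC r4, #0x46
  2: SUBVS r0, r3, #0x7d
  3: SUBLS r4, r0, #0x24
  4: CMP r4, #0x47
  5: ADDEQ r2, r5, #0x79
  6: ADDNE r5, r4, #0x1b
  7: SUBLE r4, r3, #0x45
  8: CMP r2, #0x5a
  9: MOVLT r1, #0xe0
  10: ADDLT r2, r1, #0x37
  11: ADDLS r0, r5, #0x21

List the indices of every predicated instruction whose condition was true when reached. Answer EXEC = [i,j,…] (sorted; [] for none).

EXEC = [1,6,7]

0: ✓ CMP  NZCV=0010
1: ✓ MOVVC  r4←0x46
2: · SUBVS
3: · SUBLS
4: ✓ CMP  NZCV=1000
5: · ADDEQ
6: ✓ ADDNE  r5←0x61
7: ✓ SUBLE  r4←0xa8
8: ✓ CMP  NZCV=0010
9: · MOVLT
10: · ADDLT
11: · ADDLS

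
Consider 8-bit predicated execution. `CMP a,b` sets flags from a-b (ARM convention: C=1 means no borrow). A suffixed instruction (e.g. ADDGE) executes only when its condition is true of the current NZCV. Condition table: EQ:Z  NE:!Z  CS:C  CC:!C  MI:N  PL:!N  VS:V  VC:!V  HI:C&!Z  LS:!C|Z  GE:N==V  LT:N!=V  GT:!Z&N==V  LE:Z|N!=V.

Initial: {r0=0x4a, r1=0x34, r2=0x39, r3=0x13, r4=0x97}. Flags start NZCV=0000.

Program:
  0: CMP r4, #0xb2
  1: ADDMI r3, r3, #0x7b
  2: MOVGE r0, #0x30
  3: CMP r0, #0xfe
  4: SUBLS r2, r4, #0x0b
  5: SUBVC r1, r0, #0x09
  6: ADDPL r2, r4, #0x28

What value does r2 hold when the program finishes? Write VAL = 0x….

VAL = 0xbf

[0] flags=1000 → (cmp)
[1] flags=1000 MI?T → r3=0x8e
[2] flags=1000 GE?F → skip
[3] flags=0000 → (cmp)
[4] flags=0000 LS?T → r2=0x8c
[5] flags=0000 VC?T → r1=0x41
[6] flags=0000 PL?T → r2=0xbf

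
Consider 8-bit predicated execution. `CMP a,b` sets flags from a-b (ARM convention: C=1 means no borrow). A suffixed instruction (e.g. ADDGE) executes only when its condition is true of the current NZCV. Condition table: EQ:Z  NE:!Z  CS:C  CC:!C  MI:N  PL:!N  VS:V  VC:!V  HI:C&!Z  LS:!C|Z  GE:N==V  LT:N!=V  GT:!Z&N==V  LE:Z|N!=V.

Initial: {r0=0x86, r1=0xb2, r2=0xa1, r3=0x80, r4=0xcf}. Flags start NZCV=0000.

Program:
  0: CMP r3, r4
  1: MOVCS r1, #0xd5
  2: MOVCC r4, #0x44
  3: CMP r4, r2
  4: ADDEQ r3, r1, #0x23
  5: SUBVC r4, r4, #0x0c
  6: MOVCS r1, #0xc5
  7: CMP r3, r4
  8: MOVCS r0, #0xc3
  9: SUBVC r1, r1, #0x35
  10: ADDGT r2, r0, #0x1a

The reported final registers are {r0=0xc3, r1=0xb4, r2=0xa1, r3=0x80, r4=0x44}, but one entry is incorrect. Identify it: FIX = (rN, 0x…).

FIX = (r1, 0xb2)

[0] flags=1000 → (cmp)
[1] flags=1000 CS?F → skip
[2] flags=1000 CC?T → r4=0x44
[3] flags=1001 → (cmp)
[4] flags=1001 EQ?F → skip
[5] flags=1001 VC?F → skip
[6] flags=1001 CS?F → skip
[7] flags=0011 → (cmp)
[8] flags=0011 CS?T → r0=0xc3
[9] flags=0011 VC?F → skip
[10] flags=0011 GT?F → skip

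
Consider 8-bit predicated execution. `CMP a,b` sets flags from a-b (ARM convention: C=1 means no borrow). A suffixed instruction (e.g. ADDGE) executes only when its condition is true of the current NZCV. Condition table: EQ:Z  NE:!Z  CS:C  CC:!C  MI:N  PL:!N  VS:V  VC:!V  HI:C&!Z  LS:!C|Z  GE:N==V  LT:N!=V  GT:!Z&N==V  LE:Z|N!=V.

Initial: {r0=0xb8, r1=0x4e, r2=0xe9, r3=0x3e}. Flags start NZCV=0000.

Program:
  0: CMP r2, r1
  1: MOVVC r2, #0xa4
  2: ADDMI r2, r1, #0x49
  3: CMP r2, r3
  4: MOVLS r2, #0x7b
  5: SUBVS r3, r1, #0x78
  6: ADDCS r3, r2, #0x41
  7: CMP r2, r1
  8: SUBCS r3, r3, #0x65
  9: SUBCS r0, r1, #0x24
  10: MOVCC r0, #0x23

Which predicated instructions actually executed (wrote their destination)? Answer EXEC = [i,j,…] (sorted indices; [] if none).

0: ✓ CMP  NZCV=1010
1: ✓ MOVVC  r2←0xa4
2: ✓ ADDMI  r2←0x97
3: ✓ CMP  NZCV=0011
4: · MOVLS
5: ✓ SUBVS  r3←0xd6
6: ✓ ADDCS  r3←0xd8
7: ✓ CMP  NZCV=0011
8: ✓ SUBCS  r3←0x73
9: ✓ SUBCS  r0←0x2a
10: · MOVCC

EXEC = [1,2,5,6,8,9]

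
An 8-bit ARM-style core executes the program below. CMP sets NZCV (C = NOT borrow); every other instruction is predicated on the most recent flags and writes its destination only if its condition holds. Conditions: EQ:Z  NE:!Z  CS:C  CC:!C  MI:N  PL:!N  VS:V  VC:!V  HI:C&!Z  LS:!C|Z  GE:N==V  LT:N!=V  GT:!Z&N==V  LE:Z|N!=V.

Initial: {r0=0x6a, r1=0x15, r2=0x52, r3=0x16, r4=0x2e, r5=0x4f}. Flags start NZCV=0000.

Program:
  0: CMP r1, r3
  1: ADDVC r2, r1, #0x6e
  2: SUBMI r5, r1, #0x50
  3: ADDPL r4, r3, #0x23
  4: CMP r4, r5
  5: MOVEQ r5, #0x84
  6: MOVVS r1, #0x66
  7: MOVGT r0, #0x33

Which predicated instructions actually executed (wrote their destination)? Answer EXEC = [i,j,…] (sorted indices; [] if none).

[0] flags=1000 → (cmp)
[1] flags=1000 VC?T → r2=0x83
[2] flags=1000 MI?T → r5=0xc5
[3] flags=1000 PL?F → skip
[4] flags=0000 → (cmp)
[5] flags=0000 EQ?F → skip
[6] flags=0000 VS?F → skip
[7] flags=0000 GT?T → r0=0x33

EXEC = [1,2,7]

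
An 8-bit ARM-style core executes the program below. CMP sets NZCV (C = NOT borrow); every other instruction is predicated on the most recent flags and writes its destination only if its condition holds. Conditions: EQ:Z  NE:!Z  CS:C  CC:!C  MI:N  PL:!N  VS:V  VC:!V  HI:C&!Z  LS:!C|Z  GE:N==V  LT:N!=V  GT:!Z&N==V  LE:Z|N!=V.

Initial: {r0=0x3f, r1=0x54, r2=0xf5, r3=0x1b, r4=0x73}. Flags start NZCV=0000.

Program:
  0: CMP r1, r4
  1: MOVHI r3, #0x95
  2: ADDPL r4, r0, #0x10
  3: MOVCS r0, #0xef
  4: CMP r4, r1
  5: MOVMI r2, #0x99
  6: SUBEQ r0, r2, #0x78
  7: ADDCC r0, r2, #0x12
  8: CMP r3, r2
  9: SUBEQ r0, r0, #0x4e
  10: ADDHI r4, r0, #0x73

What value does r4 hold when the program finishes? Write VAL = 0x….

0: ✓ CMP  NZCV=1000
1: · MOVHI
2: · ADDPL
3: · MOVCS
4: ✓ CMP  NZCV=0010
5: · MOVMI
6: · SUBEQ
7: · ADDCC
8: ✓ CMP  NZCV=0000
9: · SUBEQ
10: · ADDHI

VAL = 0x73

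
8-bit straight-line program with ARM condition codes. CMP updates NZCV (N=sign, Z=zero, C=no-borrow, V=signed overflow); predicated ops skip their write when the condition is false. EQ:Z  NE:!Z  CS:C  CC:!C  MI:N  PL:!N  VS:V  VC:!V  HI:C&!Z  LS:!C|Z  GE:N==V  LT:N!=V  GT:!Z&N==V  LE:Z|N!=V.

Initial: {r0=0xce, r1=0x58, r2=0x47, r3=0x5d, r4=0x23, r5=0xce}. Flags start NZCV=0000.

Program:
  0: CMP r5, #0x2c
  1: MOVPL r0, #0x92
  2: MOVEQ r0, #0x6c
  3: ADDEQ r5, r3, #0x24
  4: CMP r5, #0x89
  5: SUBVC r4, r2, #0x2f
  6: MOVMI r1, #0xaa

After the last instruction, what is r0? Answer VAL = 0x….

VAL = 0xce

0: ✓ CMP  NZCV=1010
1: · MOVPL
2: · MOVEQ
3: · ADDEQ
4: ✓ CMP  NZCV=0010
5: ✓ SUBVC  r4←0x18
6: · MOVMI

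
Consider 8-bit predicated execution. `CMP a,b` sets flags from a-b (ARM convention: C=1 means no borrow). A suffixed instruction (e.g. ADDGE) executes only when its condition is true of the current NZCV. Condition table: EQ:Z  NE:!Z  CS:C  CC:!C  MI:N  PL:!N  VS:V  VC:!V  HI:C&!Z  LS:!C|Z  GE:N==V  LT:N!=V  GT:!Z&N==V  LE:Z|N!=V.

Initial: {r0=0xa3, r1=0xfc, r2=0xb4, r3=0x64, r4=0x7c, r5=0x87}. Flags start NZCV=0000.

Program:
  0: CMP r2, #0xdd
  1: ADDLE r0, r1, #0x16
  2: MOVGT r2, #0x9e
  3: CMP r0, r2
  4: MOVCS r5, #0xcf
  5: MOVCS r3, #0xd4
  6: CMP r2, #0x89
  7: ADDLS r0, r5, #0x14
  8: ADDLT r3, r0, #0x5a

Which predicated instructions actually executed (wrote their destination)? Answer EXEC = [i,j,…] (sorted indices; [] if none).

EXEC = [1]

[0] flags=1000 → (cmp)
[1] flags=1000 LE?T → r0=0x12
[2] flags=1000 GT?F → skip
[3] flags=0000 → (cmp)
[4] flags=0000 CS?F → skip
[5] flags=0000 CS?F → skip
[6] flags=0010 → (cmp)
[7] flags=0010 LS?F → skip
[8] flags=0010 LT?F → skip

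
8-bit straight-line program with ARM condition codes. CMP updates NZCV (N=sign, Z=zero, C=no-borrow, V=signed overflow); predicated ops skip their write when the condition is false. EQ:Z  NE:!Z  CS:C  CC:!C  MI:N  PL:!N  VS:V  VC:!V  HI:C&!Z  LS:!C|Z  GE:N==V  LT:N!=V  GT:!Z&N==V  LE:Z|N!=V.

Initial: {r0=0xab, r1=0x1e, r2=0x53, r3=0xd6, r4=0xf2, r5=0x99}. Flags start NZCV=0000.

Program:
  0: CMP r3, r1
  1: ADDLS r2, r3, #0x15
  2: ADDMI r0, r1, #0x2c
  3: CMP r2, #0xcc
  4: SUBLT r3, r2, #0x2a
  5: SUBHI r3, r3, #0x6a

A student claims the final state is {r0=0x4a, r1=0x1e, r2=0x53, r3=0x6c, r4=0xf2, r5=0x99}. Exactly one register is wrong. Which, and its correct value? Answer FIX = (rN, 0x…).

FIX = (r3, 0xd6)

[0] flags=1010 → (cmp)
[1] flags=1010 LS?F → skip
[2] flags=1010 MI?T → r0=0x4a
[3] flags=1001 → (cmp)
[4] flags=1001 LT?F → skip
[5] flags=1001 HI?F → skip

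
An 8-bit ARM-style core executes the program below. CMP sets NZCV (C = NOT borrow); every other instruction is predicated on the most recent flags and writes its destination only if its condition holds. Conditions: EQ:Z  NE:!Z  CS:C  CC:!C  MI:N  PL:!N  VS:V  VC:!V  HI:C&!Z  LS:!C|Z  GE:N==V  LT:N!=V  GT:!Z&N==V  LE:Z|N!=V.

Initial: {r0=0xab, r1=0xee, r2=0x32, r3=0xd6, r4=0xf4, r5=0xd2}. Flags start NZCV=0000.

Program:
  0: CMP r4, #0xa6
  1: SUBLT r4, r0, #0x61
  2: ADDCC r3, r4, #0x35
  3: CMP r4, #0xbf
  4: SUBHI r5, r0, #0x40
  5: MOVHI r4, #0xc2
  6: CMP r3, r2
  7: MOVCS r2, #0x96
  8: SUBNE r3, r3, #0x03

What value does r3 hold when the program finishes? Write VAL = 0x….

VAL = 0xd3

[0] flags=0010 → (cmp)
[1] flags=0010 LT?F → skip
[2] flags=0010 CC?F → skip
[3] flags=0010 → (cmp)
[4] flags=0010 HI?T → r5=0x6b
[5] flags=0010 HI?T → r4=0xc2
[6] flags=1010 → (cmp)
[7] flags=1010 CS?T → r2=0x96
[8] flags=1010 NE?T → r3=0xd3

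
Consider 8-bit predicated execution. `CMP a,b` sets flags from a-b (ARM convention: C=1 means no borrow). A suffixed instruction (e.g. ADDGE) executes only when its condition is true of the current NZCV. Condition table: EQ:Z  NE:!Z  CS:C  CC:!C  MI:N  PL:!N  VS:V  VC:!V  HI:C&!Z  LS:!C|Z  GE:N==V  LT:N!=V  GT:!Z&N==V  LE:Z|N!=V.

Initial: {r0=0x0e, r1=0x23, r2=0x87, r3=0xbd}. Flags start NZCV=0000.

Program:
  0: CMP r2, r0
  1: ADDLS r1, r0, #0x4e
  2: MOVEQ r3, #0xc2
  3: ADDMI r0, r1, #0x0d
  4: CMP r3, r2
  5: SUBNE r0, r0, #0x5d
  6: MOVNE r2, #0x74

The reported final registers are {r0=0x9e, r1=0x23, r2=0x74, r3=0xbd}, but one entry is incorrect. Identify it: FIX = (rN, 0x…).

[0] flags=0011 → (cmp)
[1] flags=0011 LS?F → skip
[2] flags=0011 EQ?F → skip
[3] flags=0011 MI?F → skip
[4] flags=0010 → (cmp)
[5] flags=0010 NE?T → r0=0xb1
[6] flags=0010 NE?T → r2=0x74

FIX = (r0, 0xb1)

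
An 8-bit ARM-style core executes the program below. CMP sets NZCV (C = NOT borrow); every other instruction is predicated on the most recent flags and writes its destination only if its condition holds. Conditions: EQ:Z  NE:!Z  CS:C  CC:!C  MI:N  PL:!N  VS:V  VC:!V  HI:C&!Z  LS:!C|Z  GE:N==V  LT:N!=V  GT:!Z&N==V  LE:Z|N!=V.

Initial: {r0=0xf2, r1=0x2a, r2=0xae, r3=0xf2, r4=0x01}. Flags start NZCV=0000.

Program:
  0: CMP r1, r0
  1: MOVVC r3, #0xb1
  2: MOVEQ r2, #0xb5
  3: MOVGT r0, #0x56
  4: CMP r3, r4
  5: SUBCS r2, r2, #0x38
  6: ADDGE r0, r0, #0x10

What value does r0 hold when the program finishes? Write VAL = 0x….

VAL = 0x56

[0] flags=0000 → (cmp)
[1] flags=0000 VC?T → r3=0xb1
[2] flags=0000 EQ?F → skip
[3] flags=0000 GT?T → r0=0x56
[4] flags=1010 → (cmp)
[5] flags=1010 CS?T → r2=0x76
[6] flags=1010 GE?F → skip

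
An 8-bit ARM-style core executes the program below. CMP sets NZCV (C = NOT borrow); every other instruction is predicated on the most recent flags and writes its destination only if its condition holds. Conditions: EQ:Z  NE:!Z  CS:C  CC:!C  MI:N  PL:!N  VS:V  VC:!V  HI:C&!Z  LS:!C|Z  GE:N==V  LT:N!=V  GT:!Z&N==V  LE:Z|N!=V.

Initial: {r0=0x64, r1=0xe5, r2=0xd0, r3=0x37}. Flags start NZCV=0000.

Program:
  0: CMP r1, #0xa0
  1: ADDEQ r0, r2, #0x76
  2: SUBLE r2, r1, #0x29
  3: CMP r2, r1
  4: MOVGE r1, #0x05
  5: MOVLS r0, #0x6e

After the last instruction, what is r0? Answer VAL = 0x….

0: ✓ CMP  NZCV=0010
1: · ADDEQ
2: · SUBLE
3: ✓ CMP  NZCV=1000
4: · MOVGE
5: ✓ MOVLS  r0←0x6e

VAL = 0x6e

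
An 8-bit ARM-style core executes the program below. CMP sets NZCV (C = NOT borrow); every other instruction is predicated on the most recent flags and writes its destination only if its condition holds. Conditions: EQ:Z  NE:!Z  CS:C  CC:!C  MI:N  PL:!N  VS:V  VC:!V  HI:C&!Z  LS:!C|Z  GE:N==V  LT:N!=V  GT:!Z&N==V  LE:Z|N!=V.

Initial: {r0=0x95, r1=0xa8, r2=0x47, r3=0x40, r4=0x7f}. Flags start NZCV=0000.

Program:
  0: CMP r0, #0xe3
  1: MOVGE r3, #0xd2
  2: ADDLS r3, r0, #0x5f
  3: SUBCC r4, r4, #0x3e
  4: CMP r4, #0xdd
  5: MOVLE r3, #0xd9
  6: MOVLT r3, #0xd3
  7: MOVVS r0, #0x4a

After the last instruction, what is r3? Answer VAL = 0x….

[0] flags=1000 → (cmp)
[1] flags=1000 GE?F → skip
[2] flags=1000 LS?T → r3=0xf4
[3] flags=1000 CC?T → r4=0x41
[4] flags=0000 → (cmp)
[5] flags=0000 LE?F → skip
[6] flags=0000 LT?F → skip
[7] flags=0000 VS?F → skip

VAL = 0xf4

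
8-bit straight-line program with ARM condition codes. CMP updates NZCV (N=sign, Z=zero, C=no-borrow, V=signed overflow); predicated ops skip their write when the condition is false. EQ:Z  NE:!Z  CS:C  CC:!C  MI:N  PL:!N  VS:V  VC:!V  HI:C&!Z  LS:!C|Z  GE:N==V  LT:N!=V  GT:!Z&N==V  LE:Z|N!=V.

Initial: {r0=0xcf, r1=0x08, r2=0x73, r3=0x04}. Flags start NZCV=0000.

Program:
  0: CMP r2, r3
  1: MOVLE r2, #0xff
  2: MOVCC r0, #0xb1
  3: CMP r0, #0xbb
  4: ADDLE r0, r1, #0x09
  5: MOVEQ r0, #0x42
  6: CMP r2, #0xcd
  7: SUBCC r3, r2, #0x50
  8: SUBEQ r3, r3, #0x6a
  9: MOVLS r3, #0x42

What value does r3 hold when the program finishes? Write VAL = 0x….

VAL = 0x42

[0] flags=0010 → (cmp)
[1] flags=0010 LE?F → skip
[2] flags=0010 CC?F → skip
[3] flags=0010 → (cmp)
[4] flags=0010 LE?F → skip
[5] flags=0010 EQ?F → skip
[6] flags=1001 → (cmp)
[7] flags=1001 CC?T → r3=0x23
[8] flags=1001 EQ?F → skip
[9] flags=1001 LS?T → r3=0x42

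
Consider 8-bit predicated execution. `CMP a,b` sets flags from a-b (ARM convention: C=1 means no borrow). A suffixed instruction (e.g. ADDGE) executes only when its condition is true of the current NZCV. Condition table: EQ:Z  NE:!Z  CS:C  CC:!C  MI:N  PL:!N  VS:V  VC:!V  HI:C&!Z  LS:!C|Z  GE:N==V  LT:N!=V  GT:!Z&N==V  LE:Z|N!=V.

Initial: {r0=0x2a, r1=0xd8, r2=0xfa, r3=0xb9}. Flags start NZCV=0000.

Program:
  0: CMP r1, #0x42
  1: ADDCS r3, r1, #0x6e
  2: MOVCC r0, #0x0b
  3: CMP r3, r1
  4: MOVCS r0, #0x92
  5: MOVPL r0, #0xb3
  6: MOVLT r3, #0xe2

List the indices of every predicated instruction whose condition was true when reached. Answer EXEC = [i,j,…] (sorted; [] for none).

EXEC = [1,5]

0: ✓ CMP  NZCV=1010
1: ✓ ADDCS  r3←0x46
2: · MOVCC
3: ✓ CMP  NZCV=0000
4: · MOVCS
5: ✓ MOVPL  r0←0xb3
6: · MOVLT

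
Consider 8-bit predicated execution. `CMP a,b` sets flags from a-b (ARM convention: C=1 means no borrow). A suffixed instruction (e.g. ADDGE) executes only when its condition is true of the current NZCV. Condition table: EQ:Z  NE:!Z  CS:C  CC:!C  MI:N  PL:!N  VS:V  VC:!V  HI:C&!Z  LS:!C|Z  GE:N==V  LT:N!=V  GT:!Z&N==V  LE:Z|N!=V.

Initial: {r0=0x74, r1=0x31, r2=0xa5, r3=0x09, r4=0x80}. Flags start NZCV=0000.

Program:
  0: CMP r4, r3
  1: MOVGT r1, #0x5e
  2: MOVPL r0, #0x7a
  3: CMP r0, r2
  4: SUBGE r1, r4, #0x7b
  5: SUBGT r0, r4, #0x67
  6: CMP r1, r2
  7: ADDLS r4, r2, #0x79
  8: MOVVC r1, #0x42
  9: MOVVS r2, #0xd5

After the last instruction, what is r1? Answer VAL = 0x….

[0] flags=0011 → (cmp)
[1] flags=0011 GT?F → skip
[2] flags=0011 PL?T → r0=0x7a
[3] flags=1001 → (cmp)
[4] flags=1001 GE?T → r1=0x05
[5] flags=1001 GT?T → r0=0x19
[6] flags=0000 → (cmp)
[7] flags=0000 LS?T → r4=0x1e
[8] flags=0000 VC?T → r1=0x42
[9] flags=0000 VS?F → skip

VAL = 0x42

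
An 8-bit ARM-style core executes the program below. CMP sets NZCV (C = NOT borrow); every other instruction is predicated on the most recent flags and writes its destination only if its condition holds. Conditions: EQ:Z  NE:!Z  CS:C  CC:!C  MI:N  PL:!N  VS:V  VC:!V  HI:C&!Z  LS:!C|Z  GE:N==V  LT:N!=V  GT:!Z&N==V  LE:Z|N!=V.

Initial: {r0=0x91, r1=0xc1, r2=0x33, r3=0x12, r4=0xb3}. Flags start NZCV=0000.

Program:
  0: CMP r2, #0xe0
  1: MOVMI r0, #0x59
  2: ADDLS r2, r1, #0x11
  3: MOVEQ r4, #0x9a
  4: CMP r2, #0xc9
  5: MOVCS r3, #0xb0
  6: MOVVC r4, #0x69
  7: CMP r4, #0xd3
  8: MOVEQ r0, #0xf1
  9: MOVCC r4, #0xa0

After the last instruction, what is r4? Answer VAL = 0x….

VAL = 0xa0

[0] flags=0000 → (cmp)
[1] flags=0000 MI?F → skip
[2] flags=0000 LS?T → r2=0xd2
[3] flags=0000 EQ?F → skip
[4] flags=0010 → (cmp)
[5] flags=0010 CS?T → r3=0xb0
[6] flags=0010 VC?T → r4=0x69
[7] flags=1001 → (cmp)
[8] flags=1001 EQ?F → skip
[9] flags=1001 CC?T → r4=0xa0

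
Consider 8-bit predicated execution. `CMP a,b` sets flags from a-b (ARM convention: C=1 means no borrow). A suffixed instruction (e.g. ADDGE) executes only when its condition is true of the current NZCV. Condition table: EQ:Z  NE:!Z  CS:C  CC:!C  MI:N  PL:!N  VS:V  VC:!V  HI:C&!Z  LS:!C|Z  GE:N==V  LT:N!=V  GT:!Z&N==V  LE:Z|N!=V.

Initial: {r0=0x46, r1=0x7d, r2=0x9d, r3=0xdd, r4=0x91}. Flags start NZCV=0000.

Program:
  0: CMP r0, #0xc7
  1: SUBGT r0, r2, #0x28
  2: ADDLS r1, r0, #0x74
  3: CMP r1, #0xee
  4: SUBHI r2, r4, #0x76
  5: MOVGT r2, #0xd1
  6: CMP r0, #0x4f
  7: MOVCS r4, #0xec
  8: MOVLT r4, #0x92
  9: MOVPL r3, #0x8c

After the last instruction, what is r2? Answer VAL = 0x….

[0] flags=0000 → (cmp)
[1] flags=0000 GT?T → r0=0x75
[2] flags=0000 LS?T → r1=0xe9
[3] flags=1000 → (cmp)
[4] flags=1000 HI?F → skip
[5] flags=1000 GT?F → skip
[6] flags=0010 → (cmp)
[7] flags=0010 CS?T → r4=0xec
[8] flags=0010 LT?F → skip
[9] flags=0010 PL?T → r3=0x8c

VAL = 0x9d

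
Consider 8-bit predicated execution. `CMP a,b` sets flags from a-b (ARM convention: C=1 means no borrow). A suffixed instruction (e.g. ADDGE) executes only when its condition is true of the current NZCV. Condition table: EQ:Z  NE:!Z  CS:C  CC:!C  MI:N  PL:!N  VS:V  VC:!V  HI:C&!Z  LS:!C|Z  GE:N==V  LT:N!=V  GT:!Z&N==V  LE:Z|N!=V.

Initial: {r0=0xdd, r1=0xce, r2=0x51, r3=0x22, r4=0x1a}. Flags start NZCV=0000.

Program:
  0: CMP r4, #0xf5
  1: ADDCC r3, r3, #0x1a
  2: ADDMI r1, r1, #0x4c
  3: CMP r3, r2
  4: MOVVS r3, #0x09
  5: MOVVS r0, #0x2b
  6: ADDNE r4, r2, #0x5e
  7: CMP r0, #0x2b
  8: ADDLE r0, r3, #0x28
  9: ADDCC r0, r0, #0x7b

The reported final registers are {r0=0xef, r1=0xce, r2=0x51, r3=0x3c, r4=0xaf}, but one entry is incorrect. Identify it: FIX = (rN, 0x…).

FIX = (r0, 0x64)

[0] flags=0000 → (cmp)
[1] flags=0000 CC?T → r3=0x3c
[2] flags=0000 MI?F → skip
[3] flags=1000 → (cmp)
[4] flags=1000 VS?F → skip
[5] flags=1000 VS?F → skip
[6] flags=1000 NE?T → r4=0xaf
[7] flags=1010 → (cmp)
[8] flags=1010 LE?T → r0=0x64
[9] flags=1010 CC?F → skip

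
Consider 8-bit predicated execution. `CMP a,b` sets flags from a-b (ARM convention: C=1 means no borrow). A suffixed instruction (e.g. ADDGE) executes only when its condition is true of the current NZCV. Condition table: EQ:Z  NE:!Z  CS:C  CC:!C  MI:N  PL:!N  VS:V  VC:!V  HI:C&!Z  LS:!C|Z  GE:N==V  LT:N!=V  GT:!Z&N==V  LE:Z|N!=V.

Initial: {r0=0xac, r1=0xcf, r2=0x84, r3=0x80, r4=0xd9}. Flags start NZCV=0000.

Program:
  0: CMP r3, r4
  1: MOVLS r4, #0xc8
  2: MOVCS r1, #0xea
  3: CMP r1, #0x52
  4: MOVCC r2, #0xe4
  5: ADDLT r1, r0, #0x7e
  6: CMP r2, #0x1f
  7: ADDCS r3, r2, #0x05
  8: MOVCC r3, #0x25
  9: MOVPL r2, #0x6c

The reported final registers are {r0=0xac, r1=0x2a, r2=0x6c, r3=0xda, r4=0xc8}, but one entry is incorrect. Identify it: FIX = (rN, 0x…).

0: ✓ CMP  NZCV=1000
1: ✓ MOVLS  r4←0xc8
2: · MOVCS
3: ✓ CMP  NZCV=0011
4: · MOVCC
5: ✓ ADDLT  r1←0x2a
6: ✓ CMP  NZCV=0011
7: ✓ ADDCS  r3←0x89
8: · MOVCC
9: ✓ MOVPL  r2←0x6c

FIX = (r3, 0x89)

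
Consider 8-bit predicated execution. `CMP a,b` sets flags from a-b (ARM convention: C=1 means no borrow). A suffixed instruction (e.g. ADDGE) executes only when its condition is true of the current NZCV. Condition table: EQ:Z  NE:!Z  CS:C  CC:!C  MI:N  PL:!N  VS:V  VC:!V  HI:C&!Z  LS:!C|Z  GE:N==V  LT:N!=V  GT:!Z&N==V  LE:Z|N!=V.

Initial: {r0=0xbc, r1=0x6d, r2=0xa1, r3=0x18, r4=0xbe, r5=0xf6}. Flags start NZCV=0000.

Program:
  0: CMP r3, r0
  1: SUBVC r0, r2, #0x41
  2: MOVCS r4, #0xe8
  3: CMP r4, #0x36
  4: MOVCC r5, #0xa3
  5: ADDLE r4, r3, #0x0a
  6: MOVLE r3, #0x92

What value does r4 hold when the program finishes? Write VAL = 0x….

[0] flags=0000 → (cmp)
[1] flags=0000 VC?T → r0=0x60
[2] flags=0000 CS?F → skip
[3] flags=1010 → (cmp)
[4] flags=1010 CC?F → skip
[5] flags=1010 LE?T → r4=0x22
[6] flags=1010 LE?T → r3=0x92

VAL = 0x22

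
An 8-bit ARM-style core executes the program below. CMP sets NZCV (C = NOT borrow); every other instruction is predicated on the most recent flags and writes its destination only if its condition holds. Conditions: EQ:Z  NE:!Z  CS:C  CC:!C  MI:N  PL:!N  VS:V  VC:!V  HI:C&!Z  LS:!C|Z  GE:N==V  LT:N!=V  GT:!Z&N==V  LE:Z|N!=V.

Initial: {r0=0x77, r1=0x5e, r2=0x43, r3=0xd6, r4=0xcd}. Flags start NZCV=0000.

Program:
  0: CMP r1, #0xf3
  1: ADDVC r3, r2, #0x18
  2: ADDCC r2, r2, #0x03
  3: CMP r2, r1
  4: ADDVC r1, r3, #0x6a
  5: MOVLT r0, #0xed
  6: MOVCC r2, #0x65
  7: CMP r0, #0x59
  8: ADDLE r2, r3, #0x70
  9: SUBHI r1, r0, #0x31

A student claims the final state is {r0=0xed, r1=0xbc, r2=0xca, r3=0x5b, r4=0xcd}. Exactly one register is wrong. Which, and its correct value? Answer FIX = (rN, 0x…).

0: ✓ CMP  NZCV=0000
1: ✓ ADDVC  r3←0x5b
2: ✓ ADDCC  r2←0x46
3: ✓ CMP  NZCV=1000
4: ✓ ADDVC  r1←0xc5
5: ✓ MOVLT  r0←0xed
6: ✓ MOVCC  r2←0x65
7: ✓ CMP  NZCV=1010
8: ✓ ADDLE  r2←0xcb
9: ✓ SUBHI  r1←0xbc

FIX = (r2, 0xcb)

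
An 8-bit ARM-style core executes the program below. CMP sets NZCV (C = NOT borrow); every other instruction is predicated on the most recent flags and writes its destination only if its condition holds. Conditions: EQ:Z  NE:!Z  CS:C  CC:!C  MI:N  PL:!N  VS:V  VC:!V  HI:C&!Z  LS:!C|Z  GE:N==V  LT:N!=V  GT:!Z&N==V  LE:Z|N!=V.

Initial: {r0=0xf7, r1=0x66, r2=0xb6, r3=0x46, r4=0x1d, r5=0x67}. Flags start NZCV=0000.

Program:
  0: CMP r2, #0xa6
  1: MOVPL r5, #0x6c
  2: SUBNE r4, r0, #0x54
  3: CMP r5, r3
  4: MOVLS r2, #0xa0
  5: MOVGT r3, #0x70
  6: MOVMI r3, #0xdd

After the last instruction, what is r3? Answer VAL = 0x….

VAL = 0x70

0: ✓ CMP  NZCV=0010
1: ✓ MOVPL  r5←0x6c
2: ✓ SUBNE  r4←0xa3
3: ✓ CMP  NZCV=0010
4: · MOVLS
5: ✓ MOVGT  r3←0x70
6: · MOVMI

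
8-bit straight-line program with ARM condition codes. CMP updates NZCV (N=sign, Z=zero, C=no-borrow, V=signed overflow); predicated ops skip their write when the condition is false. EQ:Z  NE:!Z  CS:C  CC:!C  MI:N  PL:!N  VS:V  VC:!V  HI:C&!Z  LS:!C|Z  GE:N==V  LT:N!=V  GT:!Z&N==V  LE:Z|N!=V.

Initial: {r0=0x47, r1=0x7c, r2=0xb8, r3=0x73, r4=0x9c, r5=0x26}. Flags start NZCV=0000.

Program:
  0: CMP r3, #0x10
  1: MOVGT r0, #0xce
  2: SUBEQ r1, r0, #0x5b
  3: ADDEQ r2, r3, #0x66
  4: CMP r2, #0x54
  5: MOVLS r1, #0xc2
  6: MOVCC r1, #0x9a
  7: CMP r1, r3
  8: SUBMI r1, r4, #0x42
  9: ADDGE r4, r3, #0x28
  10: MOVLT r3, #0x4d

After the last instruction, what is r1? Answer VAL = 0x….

0: ✓ CMP  NZCV=0010
1: ✓ MOVGT  r0←0xce
2: · SUBEQ
3: · ADDEQ
4: ✓ CMP  NZCV=0011
5: · MOVLS
6: · MOVCC
7: ✓ CMP  NZCV=0010
8: · SUBMI
9: ✓ ADDGE  r4←0x9b
10: · MOVLT

VAL = 0x7c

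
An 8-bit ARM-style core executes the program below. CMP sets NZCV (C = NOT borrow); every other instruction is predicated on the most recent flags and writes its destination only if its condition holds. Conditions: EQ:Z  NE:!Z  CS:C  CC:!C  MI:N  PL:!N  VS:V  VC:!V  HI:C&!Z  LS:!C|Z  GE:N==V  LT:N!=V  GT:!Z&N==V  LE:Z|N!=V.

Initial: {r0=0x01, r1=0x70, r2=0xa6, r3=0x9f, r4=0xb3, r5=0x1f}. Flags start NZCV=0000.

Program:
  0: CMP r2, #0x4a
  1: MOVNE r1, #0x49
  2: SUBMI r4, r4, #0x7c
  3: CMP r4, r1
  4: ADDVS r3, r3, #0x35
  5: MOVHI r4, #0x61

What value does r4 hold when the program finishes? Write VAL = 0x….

VAL = 0x61

0: ✓ CMP  NZCV=0011
1: ✓ MOVNE  r1←0x49
2: · SUBMI
3: ✓ CMP  NZCV=0011
4: ✓ ADDVS  r3←0xd4
5: ✓ MOVHI  r4←0x61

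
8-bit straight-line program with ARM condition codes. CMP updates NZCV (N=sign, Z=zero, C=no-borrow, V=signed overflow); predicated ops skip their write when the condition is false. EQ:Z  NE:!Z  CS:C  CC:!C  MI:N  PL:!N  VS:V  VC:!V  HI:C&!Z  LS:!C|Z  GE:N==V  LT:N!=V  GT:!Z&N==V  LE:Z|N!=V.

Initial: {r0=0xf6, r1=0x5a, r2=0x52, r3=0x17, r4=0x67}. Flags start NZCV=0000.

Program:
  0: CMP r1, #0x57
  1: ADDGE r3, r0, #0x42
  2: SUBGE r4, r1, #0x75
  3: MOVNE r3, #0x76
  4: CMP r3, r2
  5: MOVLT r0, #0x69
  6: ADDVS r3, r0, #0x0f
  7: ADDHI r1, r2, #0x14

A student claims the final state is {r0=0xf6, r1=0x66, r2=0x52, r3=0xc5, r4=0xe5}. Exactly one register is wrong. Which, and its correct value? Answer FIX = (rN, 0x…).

[0] flags=0010 → (cmp)
[1] flags=0010 GE?T → r3=0x38
[2] flags=0010 GE?T → r4=0xe5
[3] flags=0010 NE?T → r3=0x76
[4] flags=0010 → (cmp)
[5] flags=0010 LT?F → skip
[6] flags=0010 VS?F → skip
[7] flags=0010 HI?T → r1=0x66

FIX = (r3, 0x76)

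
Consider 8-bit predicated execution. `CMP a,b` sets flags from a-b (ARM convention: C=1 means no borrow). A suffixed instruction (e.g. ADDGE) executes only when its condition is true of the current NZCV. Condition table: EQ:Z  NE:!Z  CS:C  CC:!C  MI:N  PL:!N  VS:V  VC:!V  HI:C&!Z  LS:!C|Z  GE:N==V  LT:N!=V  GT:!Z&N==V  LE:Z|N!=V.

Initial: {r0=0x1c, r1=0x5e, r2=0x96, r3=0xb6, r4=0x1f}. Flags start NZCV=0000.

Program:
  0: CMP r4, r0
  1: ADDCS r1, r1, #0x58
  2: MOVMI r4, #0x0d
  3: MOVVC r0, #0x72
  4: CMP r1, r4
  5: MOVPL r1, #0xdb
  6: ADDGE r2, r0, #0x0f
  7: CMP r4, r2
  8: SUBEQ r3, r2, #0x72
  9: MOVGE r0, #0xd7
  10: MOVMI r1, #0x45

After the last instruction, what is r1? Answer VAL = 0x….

[0] flags=0010 → (cmp)
[1] flags=0010 CS?T → r1=0xb6
[2] flags=0010 MI?F → skip
[3] flags=0010 VC?T → r0=0x72
[4] flags=1010 → (cmp)
[5] flags=1010 PL?F → skip
[6] flags=1010 GE?F → skip
[7] flags=1001 → (cmp)
[8] flags=1001 EQ?F → skip
[9] flags=1001 GE?T → r0=0xd7
[10] flags=1001 MI?T → r1=0x45

VAL = 0x45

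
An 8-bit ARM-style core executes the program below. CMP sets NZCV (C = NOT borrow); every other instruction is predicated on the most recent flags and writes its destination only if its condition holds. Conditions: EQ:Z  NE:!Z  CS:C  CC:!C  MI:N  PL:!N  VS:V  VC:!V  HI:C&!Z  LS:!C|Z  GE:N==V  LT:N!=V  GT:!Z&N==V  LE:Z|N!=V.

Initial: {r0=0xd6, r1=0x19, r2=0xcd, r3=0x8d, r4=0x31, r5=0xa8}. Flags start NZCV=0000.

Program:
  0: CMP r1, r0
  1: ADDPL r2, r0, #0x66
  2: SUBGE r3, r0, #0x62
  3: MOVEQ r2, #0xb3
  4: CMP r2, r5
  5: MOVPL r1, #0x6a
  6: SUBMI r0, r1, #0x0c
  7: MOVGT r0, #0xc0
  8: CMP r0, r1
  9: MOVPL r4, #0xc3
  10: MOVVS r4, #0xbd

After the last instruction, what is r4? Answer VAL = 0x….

[0] flags=0000 → (cmp)
[1] flags=0000 PL?T → r2=0x3c
[2] flags=0000 GE?T → r3=0x74
[3] flags=0000 EQ?F → skip
[4] flags=1001 → (cmp)
[5] flags=1001 PL?F → skip
[6] flags=1001 MI?T → r0=0x0d
[7] flags=1001 GT?T → r0=0xc0
[8] flags=1010 → (cmp)
[9] flags=1010 PL?F → skip
[10] flags=1010 VS?F → skip

VAL = 0x31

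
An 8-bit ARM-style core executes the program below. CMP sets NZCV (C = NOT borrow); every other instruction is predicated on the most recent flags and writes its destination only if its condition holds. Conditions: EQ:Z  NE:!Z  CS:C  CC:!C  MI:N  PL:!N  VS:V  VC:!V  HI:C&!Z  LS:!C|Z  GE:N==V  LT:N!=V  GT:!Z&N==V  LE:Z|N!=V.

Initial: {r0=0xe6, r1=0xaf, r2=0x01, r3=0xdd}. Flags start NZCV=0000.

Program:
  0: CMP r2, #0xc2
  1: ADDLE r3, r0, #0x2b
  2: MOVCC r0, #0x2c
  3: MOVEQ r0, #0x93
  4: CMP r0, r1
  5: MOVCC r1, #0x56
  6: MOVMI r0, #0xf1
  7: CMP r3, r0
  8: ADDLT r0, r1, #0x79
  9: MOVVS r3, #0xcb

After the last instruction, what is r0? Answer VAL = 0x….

VAL = 0xcf

0: ✓ CMP  NZCV=0000
1: · ADDLE
2: ✓ MOVCC  r0←0x2c
3: · MOVEQ
4: ✓ CMP  NZCV=0000
5: ✓ MOVCC  r1←0x56
6: · MOVMI
7: ✓ CMP  NZCV=1010
8: ✓ ADDLT  r0←0xcf
9: · MOVVS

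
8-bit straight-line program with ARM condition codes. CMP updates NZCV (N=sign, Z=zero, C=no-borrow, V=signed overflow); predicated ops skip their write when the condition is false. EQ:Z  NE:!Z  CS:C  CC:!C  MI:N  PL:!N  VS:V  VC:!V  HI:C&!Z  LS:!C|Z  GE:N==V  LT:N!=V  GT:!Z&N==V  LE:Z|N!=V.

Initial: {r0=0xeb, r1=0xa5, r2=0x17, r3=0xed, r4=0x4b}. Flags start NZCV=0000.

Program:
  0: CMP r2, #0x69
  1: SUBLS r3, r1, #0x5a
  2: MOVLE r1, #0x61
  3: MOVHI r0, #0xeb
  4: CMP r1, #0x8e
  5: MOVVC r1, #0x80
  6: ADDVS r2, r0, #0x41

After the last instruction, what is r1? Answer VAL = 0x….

[0] flags=1000 → (cmp)
[1] flags=1000 LS?T → r3=0x4b
[2] flags=1000 LE?T → r1=0x61
[3] flags=1000 HI?F → skip
[4] flags=1001 → (cmp)
[5] flags=1001 VC?F → skip
[6] flags=1001 VS?T → r2=0x2c

VAL = 0x61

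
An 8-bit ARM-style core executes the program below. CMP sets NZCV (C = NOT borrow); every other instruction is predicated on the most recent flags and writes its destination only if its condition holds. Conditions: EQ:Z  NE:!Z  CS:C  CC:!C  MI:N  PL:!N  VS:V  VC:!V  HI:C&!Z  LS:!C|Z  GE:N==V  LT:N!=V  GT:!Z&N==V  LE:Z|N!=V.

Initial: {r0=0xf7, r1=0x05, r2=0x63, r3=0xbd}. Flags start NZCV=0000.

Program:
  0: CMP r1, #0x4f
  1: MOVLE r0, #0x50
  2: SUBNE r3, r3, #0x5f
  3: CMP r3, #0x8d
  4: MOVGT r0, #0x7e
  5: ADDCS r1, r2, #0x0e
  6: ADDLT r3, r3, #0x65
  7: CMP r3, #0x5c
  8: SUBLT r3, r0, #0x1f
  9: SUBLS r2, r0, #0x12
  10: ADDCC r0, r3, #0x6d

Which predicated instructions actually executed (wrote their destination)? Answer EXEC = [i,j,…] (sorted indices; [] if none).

EXEC = [1,2,4]

0: ✓ CMP  NZCV=1000
1: ✓ MOVLE  r0←0x50
2: ✓ SUBNE  r3←0x5e
3: ✓ CMP  NZCV=1001
4: ✓ MOVGT  r0←0x7e
5: · ADDCS
6: · ADDLT
7: ✓ CMP  NZCV=0010
8: · SUBLT
9: · SUBLS
10: · ADDCC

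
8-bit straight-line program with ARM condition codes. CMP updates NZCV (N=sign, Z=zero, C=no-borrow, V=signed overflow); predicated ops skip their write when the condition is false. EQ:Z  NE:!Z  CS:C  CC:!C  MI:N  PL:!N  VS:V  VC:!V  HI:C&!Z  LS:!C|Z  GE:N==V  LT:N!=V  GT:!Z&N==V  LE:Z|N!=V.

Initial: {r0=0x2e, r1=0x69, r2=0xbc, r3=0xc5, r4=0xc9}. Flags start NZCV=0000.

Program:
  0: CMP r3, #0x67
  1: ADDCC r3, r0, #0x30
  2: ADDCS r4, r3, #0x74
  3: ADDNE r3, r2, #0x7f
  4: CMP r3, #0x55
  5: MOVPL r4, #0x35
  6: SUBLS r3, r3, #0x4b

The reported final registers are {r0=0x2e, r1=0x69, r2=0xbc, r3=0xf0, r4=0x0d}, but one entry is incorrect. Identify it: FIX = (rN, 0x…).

FIX = (r4, 0x39)

0: ✓ CMP  NZCV=0011
1: · ADDCC
2: ✓ ADDCS  r4←0x39
3: ✓ ADDNE  r3←0x3b
4: ✓ CMP  NZCV=1000
5: · MOVPL
6: ✓ SUBLS  r3←0xf0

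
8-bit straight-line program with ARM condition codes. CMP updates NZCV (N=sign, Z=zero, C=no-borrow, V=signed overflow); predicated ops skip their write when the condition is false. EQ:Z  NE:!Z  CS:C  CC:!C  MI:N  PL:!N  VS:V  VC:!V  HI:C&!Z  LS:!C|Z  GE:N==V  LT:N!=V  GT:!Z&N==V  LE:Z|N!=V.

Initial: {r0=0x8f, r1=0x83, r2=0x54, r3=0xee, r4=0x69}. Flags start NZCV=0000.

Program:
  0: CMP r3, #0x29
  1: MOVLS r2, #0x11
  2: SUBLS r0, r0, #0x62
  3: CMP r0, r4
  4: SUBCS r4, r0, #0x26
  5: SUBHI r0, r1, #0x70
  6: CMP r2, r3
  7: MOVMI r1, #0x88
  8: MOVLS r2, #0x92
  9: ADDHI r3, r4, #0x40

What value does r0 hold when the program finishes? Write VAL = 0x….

0: ✓ CMP  NZCV=1010
1: · MOVLS
2: · SUBLS
3: ✓ CMP  NZCV=0011
4: ✓ SUBCS  r4←0x69
5: ✓ SUBHI  r0←0x13
6: ✓ CMP  NZCV=0000
7: · MOVMI
8: ✓ MOVLS  r2←0x92
9: · ADDHI

VAL = 0x13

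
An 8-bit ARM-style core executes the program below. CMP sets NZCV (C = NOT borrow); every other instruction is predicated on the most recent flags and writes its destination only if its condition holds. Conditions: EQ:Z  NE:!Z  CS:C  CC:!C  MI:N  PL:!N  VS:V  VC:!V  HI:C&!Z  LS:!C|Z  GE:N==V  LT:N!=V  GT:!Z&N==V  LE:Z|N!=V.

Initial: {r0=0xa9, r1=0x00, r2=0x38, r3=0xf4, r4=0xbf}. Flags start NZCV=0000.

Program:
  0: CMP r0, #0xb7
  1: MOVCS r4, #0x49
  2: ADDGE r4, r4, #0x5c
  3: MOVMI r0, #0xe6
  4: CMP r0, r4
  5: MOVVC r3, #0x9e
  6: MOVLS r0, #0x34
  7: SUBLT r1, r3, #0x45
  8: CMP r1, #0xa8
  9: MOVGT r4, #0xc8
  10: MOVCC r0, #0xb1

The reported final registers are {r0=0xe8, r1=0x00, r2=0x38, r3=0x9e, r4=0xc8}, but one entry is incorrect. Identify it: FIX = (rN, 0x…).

[0] flags=1000 → (cmp)
[1] flags=1000 CS?F → skip
[2] flags=1000 GE?F → skip
[3] flags=1000 MI?T → r0=0xe6
[4] flags=0010 → (cmp)
[5] flags=0010 VC?T → r3=0x9e
[6] flags=0010 LS?F → skip
[7] flags=0010 LT?F → skip
[8] flags=0000 → (cmp)
[9] flags=0000 GT?T → r4=0xc8
[10] flags=0000 CC?T → r0=0xb1

FIX = (r0, 0xb1)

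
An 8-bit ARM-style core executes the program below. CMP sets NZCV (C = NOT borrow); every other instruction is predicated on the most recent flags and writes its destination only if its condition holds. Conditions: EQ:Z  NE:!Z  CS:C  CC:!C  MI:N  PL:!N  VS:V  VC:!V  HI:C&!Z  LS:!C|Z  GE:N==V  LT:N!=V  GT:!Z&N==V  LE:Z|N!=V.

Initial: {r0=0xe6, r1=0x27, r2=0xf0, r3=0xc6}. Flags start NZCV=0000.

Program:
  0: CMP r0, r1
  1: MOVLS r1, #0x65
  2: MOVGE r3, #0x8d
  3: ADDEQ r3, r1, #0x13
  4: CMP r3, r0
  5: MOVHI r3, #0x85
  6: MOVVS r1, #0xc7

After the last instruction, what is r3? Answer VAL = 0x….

VAL = 0xc6

[0] flags=1010 → (cmp)
[1] flags=1010 LS?F → skip
[2] flags=1010 GE?F → skip
[3] flags=1010 EQ?F → skip
[4] flags=1000 → (cmp)
[5] flags=1000 HI?F → skip
[6] flags=1000 VS?F → skip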